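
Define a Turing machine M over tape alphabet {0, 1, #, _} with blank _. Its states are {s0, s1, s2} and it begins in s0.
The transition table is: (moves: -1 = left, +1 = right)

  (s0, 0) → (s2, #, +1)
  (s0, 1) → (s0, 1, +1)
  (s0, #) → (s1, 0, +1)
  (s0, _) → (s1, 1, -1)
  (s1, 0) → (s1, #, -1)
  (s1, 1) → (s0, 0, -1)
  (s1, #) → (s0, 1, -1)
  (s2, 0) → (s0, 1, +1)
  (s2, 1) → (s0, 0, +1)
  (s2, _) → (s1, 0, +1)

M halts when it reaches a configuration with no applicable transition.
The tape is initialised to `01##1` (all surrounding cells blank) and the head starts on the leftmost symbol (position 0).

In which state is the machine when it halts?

s2

state=s0 head=0 tape=[0]1##1____   (s0,0)→(s2,#,+1)
state=s2 head=1 tape=#[1]##1____   (s2,1)→(s0,0,+1)
state=s0 head=2 tape=#0[#]#1____   (s0,#)→(s1,0,+1)
state=s1 head=3 tape=#00[#]1____   (s1,#)→(s0,1,-1)
state=s0 head=2 tape=#0[0]11____   (s0,0)→(s2,#,+1)
state=s2 head=3 tape=#0#[1]1____   (s2,1)→(s0,0,+1)
state=s0 head=4 tape=#0#0[1]____   (s0,1)→(s0,1,+1)
state=s0 head=5 tape=#0#01[_]___   (s0,_)→(s1,1,-1)
state=s1 head=4 tape=#0#0[1]1___   (s1,1)→(s0,0,-1)
state=s0 head=3 tape=#0#[0]01___   (s0,0)→(s2,#,+1)
state=s2 head=4 tape=#0##[0]1___   (s2,0)→(s0,1,+1)
state=s0 head=5 tape=#0##1[1]___   (s0,1)→(s0,1,+1)
state=s0 head=6 tape=#0##11[_]__   (s0,_)→(s1,1,-1)
state=s1 head=5 tape=#0##1[1]1__   (s1,1)→(s0,0,-1)
state=s0 head=4 tape=#0##[1]01__   (s0,1)→(s0,1,+1)
state=s0 head=5 tape=#0##1[0]1__   (s0,0)→(s2,#,+1)
state=s2 head=6 tape=#0##1#[1]__   (s2,1)→(s0,0,+1)
state=s0 head=7 tape=#0##1#0[_]_   (s0,_)→(s1,1,-1)
state=s1 head=6 tape=#0##1#[0]1_   (s1,0)→(s1,#,-1)
state=s1 head=5 tape=#0##1[#]#1_   (s1,#)→(s0,1,-1)
state=s0 head=4 tape=#0##[1]1#1_   (s0,1)→(s0,1,+1)
state=s0 head=5 tape=#0##1[1]#1_   (s0,1)→(s0,1,+1)
state=s0 head=6 tape=#0##11[#]1_   (s0,#)→(s1,0,+1)
state=s1 head=7 tape=#0##110[1]_   (s1,1)→(s0,0,-1)
state=s0 head=6 tape=#0##11[0]0_   (s0,0)→(s2,#,+1)
state=s2 head=7 tape=#0##11#[0]_   (s2,0)→(s0,1,+1)
state=s0 head=8 tape=#0##11#1[_]   (s0,_)→(s1,1,-1)
state=s1 head=7 tape=#0##11#[1]1   (s1,1)→(s0,0,-1)
state=s0 head=6 tape=#0##11[#]01   (s0,#)→(s1,0,+1)
state=s1 head=7 tape=#0##110[0]1   (s1,0)→(s1,#,-1)
state=s1 head=6 tape=#0##11[0]#1   (s1,0)→(s1,#,-1)
state=s1 head=5 tape=#0##1[1]##1   (s1,1)→(s0,0,-1)
state=s0 head=4 tape=#0##[1]0##1   (s0,1)→(s0,1,+1)
state=s0 head=5 tape=#0##1[0]##1   (s0,0)→(s2,#,+1)
state=s2 head=6 tape=#0##1#[#]#1
No transition is defined for (s2, #); M halts in state s2.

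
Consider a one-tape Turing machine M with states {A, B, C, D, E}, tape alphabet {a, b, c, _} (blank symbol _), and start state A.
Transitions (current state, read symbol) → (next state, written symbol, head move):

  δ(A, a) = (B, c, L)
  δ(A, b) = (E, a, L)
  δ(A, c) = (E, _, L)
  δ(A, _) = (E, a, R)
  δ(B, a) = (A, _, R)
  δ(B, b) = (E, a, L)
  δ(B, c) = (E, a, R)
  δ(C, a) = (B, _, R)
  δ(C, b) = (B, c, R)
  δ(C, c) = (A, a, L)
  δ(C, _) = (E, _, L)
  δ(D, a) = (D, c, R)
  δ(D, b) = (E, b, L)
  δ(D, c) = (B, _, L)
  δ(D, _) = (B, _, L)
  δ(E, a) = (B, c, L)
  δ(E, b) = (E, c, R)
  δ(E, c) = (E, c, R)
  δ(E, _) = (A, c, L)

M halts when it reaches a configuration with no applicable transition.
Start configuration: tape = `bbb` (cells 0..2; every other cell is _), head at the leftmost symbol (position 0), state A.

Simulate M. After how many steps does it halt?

A | ____[b]bb_   read b → write a, move L, go to E
E | ___[_]abb_   read _ → write c, move L, go to A
A | __[_]cabb_   read _ → write a, move R, go to E
E | __a[c]abb_   read c → write c, move R, go to E
E | __ac[a]bb_   read a → write c, move L, go to B
B | __a[c]cbb_   read c → write a, move R, go to E
E | __aa[c]bb_   read c → write c, move R, go to E
E | __aac[b]b_   read b → write c, move R, go to E
E | __aacc[b]_   read b → write c, move R, go to E
E | __aaccc[_]   read _ → write c, move L, go to A
A | __aacc[c]c   read c → write _, move L, go to E
E | __aac[c]_c   read c → write c, move R, go to E
E | __aacc[_]c   read _ → write c, move L, go to A
A | __aac[c]cc   read c → write _, move L, go to E
E | __aa[c]_cc   read c → write c, move R, go to E
E | __aac[_]cc   read _ → write c, move L, go to A
A | __aa[c]ccc   read c → write _, move L, go to E
E | __a[a]_ccc   read a → write c, move L, go to B
B | __[a]c_ccc   read a → write _, move R, go to A
A | ___[c]_ccc   read c → write _, move L, go to E
E | __[_]__ccc   read _ → write c, move L, go to A
A | _[_]c__ccc   read _ → write a, move R, go to E
E | _a[c]__ccc   read c → write c, move R, go to E
E | _ac[_]_ccc   read _ → write c, move L, go to A
A | _a[c]c_ccc   read c → write _, move L, go to E
E | _[a]_c_ccc   read a → write c, move L, go to B
B | [_]c_c_ccc
M halts after 26 transitions.

26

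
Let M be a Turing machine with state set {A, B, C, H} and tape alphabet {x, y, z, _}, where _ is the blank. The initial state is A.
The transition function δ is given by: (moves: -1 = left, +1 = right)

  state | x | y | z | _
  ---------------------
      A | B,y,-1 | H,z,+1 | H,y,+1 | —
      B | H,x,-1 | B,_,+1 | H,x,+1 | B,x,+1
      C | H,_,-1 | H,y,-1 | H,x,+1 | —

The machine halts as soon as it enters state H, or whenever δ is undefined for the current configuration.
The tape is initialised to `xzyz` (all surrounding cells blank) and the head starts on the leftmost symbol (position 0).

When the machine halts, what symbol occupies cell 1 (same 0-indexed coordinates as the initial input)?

A | _[x]zyz   read x → write y, move -1, go to B
B | [_]yzyz   read _ → write x, move +1, go to B
B | x[y]zyz   read y → write _, move +1, go to B
B | x_[z]yz   read z → write x, move +1, go to H
H | x_x[y]z
Cell 1 holds x when M halts.

x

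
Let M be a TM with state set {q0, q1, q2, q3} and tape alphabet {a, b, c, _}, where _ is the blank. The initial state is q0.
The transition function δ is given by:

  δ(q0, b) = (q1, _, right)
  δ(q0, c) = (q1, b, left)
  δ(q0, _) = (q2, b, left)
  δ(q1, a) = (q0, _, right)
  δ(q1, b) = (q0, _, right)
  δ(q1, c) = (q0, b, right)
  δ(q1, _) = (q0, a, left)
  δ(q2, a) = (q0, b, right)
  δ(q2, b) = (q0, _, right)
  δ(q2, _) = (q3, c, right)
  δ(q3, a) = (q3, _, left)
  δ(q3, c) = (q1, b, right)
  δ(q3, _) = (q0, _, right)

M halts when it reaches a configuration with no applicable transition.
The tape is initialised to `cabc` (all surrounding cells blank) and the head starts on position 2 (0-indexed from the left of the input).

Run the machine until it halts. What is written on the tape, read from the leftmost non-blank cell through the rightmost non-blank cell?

q0 | ca[b]c__   read b → write _, move right, go to q1
q1 | ca_[c]__   read c → write b, move right, go to q0
q0 | ca_b[_]_   read _ → write b, move left, go to q2
q2 | ca_[b]b_   read b → write _, move right, go to q0
q0 | ca__[b]_   read b → write _, move right, go to q1
q1 | ca___[_]   read _ → write a, move left, go to q0
q0 | ca__[_]a   read _ → write b, move left, go to q2
q2 | ca_[_]ba   read _ → write c, move right, go to q3
q3 | ca_c[b]a
The non-blank tape span at halt is ca_cba.

ca_cba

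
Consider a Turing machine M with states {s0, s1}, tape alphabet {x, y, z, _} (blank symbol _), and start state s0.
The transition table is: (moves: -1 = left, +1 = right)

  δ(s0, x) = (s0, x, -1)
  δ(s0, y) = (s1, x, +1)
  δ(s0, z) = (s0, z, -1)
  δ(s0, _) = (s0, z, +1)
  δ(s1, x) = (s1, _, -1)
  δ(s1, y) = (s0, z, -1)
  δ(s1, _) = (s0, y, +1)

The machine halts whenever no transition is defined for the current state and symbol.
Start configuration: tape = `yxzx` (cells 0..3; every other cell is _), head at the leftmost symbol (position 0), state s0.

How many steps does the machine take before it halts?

state=s0 head=0 tape=_[y]xzx   (s0,y)→(s1,x,+1)
state=s1 head=1 tape=_x[x]zx   (s1,x)→(s1,_,-1)
state=s1 head=0 tape=_[x]_zx   (s1,x)→(s1,_,-1)
state=s1 head=-1 tape=[_]__zx   (s1,_)→(s0,y,+1)
state=s0 head=0 tape=y[_]_zx   (s0,_)→(s0,z,+1)
state=s0 head=1 tape=yz[_]zx   (s0,_)→(s0,z,+1)
state=s0 head=2 tape=yzz[z]x   (s0,z)→(s0,z,-1)
state=s0 head=1 tape=yz[z]zx   (s0,z)→(s0,z,-1)
state=s0 head=0 tape=y[z]zzx   (s0,z)→(s0,z,-1)
state=s0 head=-1 tape=[y]zzzx   (s0,y)→(s1,x,+1)
state=s1 head=0 tape=x[z]zzx
M halts after 10 transitions.

10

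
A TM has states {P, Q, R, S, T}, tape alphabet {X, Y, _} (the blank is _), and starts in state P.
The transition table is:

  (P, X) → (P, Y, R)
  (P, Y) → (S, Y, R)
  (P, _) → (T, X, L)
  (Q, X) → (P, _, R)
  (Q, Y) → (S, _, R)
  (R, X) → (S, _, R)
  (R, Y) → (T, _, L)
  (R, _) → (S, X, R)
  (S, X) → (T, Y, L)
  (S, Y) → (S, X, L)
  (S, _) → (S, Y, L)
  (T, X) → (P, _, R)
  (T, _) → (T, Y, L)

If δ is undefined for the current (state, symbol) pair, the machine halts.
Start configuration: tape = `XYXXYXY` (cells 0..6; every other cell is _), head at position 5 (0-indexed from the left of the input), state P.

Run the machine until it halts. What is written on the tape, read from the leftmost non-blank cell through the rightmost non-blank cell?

state=P head=5 tape=XYXXY[X]Y_   (P,X)→(P,Y,R)
state=P head=6 tape=XYXXYY[Y]_   (P,Y)→(S,Y,R)
state=S head=7 tape=XYXXYYY[_]   (S,_)→(S,Y,L)
state=S head=6 tape=XYXXYY[Y]Y   (S,Y)→(S,X,L)
state=S head=5 tape=XYXXY[Y]XY   (S,Y)→(S,X,L)
state=S head=4 tape=XYXX[Y]XXY   (S,Y)→(S,X,L)
state=S head=3 tape=XYX[X]XXXY   (S,X)→(T,Y,L)
state=T head=2 tape=XY[X]YXXXY   (T,X)→(P,_,R)
state=P head=3 tape=XY_[Y]XXXY   (P,Y)→(S,Y,R)
state=S head=4 tape=XY_Y[X]XXY   (S,X)→(T,Y,L)
state=T head=3 tape=XY_[Y]YXXY
The non-blank tape span at halt is XY_YYXXY.

XY_YYXXY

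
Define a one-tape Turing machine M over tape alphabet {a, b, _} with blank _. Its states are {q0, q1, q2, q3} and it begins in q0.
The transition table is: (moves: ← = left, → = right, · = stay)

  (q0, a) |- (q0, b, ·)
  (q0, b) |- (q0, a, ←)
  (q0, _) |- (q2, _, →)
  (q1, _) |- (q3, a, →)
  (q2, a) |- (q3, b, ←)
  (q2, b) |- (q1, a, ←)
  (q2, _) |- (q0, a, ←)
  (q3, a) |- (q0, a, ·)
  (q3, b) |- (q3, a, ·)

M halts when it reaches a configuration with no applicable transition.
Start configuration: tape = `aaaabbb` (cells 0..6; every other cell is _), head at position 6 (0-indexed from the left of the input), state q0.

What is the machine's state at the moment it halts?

q3

q0 | _aaaabb[b]   read b → write a, move ←, go to q0
q0 | _aaaab[b]a   read b → write a, move ←, go to q0
q0 | _aaaa[b]aa   read b → write a, move ←, go to q0
q0 | _aaa[a]aaa   read a → write b, move ·, go to q0
q0 | _aaa[b]aaa   read b → write a, move ←, go to q0
q0 | _aa[a]aaaa   read a → write b, move ·, go to q0
q0 | _aa[b]aaaa   read b → write a, move ←, go to q0
q0 | _a[a]aaaaa   read a → write b, move ·, go to q0
q0 | _a[b]aaaaa   read b → write a, move ←, go to q0
q0 | _[a]aaaaaa   read a → write b, move ·, go to q0
q0 | _[b]aaaaaa   read b → write a, move ←, go to q0
q0 | [_]aaaaaaa   read _ → write _, move →, go to q2
q2 | _[a]aaaaaa   read a → write b, move ←, go to q3
q3 | [_]baaaaaa
No transition is defined for (q3, _); M halts in state q3.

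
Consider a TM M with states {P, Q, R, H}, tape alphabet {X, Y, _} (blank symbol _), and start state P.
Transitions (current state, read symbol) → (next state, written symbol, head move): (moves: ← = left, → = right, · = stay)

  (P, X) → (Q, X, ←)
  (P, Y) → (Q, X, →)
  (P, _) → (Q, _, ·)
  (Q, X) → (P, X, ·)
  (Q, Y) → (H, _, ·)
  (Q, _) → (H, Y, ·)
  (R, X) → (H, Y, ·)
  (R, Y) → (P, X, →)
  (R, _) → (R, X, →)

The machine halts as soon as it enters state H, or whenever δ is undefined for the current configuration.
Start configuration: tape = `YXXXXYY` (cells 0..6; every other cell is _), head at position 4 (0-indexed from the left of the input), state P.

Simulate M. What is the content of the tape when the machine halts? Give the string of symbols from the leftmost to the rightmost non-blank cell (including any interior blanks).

XXXXYY

P | YXXX[X]YY   read X → write X, move ←, go to Q
Q | YXX[X]XYY   read X → write X, move ·, go to P
P | YXX[X]XYY   read X → write X, move ←, go to Q
Q | YX[X]XXYY   read X → write X, move ·, go to P
P | YX[X]XXYY   read X → write X, move ←, go to Q
Q | Y[X]XXXYY   read X → write X, move ·, go to P
P | Y[X]XXXYY   read X → write X, move ←, go to Q
Q | [Y]XXXXYY   read Y → write _, move ·, go to H
H | [_]XXXXYY
The non-blank tape span at halt is XXXXYY.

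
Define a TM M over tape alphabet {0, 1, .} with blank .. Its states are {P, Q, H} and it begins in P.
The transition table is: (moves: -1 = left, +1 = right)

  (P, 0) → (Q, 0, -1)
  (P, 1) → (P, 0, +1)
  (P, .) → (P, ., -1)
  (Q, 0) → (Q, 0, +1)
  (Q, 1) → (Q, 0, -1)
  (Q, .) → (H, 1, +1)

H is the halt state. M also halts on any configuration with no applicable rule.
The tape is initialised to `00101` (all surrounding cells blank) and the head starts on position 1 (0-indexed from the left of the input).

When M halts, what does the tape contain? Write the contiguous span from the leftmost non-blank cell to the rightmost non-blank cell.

000001

P | 0[0]101..   read 0 → write 0, move -1, go to Q
Q | [0]0101..   read 0 → write 0, move +1, go to Q
Q | 0[0]101..   read 0 → write 0, move +1, go to Q
Q | 00[1]01..   read 1 → write 0, move -1, go to Q
Q | 0[0]001..   read 0 → write 0, move +1, go to Q
Q | 00[0]01..   read 0 → write 0, move +1, go to Q
Q | 000[0]1..   read 0 → write 0, move +1, go to Q
Q | 0000[1]..   read 1 → write 0, move -1, go to Q
Q | 000[0]0..   read 0 → write 0, move +1, go to Q
Q | 0000[0]..   read 0 → write 0, move +1, go to Q
Q | 00000[.].   read . → write 1, move +1, go to H
H | 000001[.]
The non-blank tape span at halt is 000001.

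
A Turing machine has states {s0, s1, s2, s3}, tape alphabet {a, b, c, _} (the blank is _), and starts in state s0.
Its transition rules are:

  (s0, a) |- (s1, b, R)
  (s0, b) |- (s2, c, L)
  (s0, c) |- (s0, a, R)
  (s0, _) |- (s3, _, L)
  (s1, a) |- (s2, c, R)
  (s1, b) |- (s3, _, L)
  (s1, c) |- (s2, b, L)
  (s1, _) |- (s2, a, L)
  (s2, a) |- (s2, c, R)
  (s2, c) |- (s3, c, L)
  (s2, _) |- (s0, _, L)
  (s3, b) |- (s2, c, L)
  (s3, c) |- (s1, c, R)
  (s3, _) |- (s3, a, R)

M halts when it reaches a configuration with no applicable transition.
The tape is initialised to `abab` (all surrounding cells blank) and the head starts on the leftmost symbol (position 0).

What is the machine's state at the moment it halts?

s3

s0 | ___[a]bab   read a → write b, move R, go to s1
s1 | ___b[b]ab   read b → write _, move L, go to s3
s3 | ___[b]_ab   read b → write c, move L, go to s2
s2 | __[_]c_ab   read _ → write _, move L, go to s0
s0 | _[_]_c_ab   read _ → write _, move L, go to s3
s3 | [_]__c_ab   read _ → write a, move R, go to s3
s3 | a[_]_c_ab   read _ → write a, move R, go to s3
s3 | aa[_]c_ab   read _ → write a, move R, go to s3
s3 | aaa[c]_ab   read c → write c, move R, go to s1
s1 | aaac[_]ab   read _ → write a, move L, go to s2
s2 | aaa[c]aab   read c → write c, move L, go to s3
s3 | aa[a]caab
No transition is defined for (s3, a); M halts in state s3.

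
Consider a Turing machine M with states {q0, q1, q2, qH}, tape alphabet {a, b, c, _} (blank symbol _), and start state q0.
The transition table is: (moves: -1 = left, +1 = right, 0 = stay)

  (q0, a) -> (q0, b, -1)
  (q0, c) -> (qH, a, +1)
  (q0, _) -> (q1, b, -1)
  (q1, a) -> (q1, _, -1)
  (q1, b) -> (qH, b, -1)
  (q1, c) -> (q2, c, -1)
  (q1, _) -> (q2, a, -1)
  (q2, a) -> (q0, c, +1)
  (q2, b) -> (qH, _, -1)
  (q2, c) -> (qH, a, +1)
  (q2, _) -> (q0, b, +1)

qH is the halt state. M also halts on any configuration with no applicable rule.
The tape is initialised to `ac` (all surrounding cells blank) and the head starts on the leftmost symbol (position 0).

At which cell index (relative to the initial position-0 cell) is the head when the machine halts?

state=q0 head=0 tape=___[a]c   (q0,a)→(q0,b,-1)
state=q0 head=-1 tape=__[_]bc   (q0,_)→(q1,b,-1)
state=q1 head=-2 tape=_[_]bbc   (q1,_)→(q2,a,-1)
state=q2 head=-3 tape=[_]abbc   (q2,_)→(q0,b,+1)
state=q0 head=-2 tape=b[a]bbc   (q0,a)→(q0,b,-1)
state=q0 head=-3 tape=[b]bbbc
At halt the head is at cell -3.

-3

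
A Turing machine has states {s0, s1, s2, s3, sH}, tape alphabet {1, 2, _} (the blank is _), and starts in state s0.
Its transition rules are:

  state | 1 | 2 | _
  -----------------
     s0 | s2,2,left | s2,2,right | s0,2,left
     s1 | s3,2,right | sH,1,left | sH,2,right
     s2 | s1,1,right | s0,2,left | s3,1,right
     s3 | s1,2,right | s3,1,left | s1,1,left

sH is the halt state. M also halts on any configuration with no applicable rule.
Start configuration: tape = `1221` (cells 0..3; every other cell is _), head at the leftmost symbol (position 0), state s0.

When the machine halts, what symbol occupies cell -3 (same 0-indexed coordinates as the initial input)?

2

s0 | ___[1]221   read 1 → write 2, move left, go to s2
s2 | __[_]2221   read _ → write 1, move right, go to s3
s3 | __1[2]221   read 2 → write 1, move left, go to s3
s3 | __[1]1221   read 1 → write 2, move right, go to s1
s1 | __2[1]221   read 1 → write 2, move right, go to s3
s3 | __22[2]21   read 2 → write 1, move left, go to s3
s3 | __2[2]121   read 2 → write 1, move left, go to s3
s3 | __[2]1121   read 2 → write 1, move left, go to s3
s3 | _[_]11121   read _ → write 1, move left, go to s1
s1 | [_]111121   read _ → write 2, move right, go to sH
sH | 2[1]11121
Cell -3 holds 2 when M halts.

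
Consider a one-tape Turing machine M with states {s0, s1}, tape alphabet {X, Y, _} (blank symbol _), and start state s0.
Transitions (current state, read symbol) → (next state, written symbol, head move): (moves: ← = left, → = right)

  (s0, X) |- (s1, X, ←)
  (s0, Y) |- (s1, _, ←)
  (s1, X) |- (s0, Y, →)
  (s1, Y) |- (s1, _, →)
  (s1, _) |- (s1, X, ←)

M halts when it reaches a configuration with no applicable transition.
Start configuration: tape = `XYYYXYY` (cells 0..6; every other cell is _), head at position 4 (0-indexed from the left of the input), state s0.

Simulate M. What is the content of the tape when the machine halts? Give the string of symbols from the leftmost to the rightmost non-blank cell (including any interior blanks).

s0 | XYYY[X]YY_   read X → write X, move ←, go to s1
s1 | XYY[Y]XYY_   read Y → write _, move →, go to s1
s1 | XYY_[X]YY_   read X → write Y, move →, go to s0
s0 | XYY_Y[Y]Y_   read Y → write _, move ←, go to s1
s1 | XYY_[Y]_Y_   read Y → write _, move →, go to s1
s1 | XYY__[_]Y_   read _ → write X, move ←, go to s1
s1 | XYY_[_]XY_   read _ → write X, move ←, go to s1
s1 | XYY[_]XXY_   read _ → write X, move ←, go to s1
s1 | XY[Y]XXXY_   read Y → write _, move →, go to s1
s1 | XY_[X]XXY_   read X → write Y, move →, go to s0
s0 | XY_Y[X]XY_   read X → write X, move ←, go to s1
s1 | XY_[Y]XXY_   read Y → write _, move →, go to s1
s1 | XY__[X]XY_   read X → write Y, move →, go to s0
s0 | XY__Y[X]Y_   read X → write X, move ←, go to s1
s1 | XY__[Y]XY_   read Y → write _, move →, go to s1
s1 | XY___[X]Y_   read X → write Y, move →, go to s0
s0 | XY___Y[Y]_   read Y → write _, move ←, go to s1
s1 | XY___[Y]__   read Y → write _, move →, go to s1
s1 | XY____[_]_   read _ → write X, move ←, go to s1
s1 | XY___[_]X_   read _ → write X, move ←, go to s1
s1 | XY__[_]XX_   read _ → write X, move ←, go to s1
s1 | XY_[_]XXX_   read _ → write X, move ←, go to s1
s1 | XY[_]XXXX_   read _ → write X, move ←, go to s1
s1 | X[Y]XXXXX_   read Y → write _, move →, go to s1
s1 | X_[X]XXXX_   read X → write Y, move →, go to s0
s0 | X_Y[X]XXX_   read X → write X, move ←, go to s1
s1 | X_[Y]XXXX_   read Y → write _, move →, go to s1
s1 | X__[X]XXX_   read X → write Y, move →, go to s0
s0 | X__Y[X]XX_   read X → write X, move ←, go to s1
s1 | X__[Y]XXX_   read Y → write _, move →, go to s1
s1 | X___[X]XX_   read X → write Y, move →, go to s0
s0 | X___Y[X]X_   read X → write X, move ←, go to s1
s1 | X___[Y]XX_   read Y → write _, move →, go to s1
s1 | X____[X]X_   read X → write Y, move →, go to s0
s0 | X____Y[X]_   read X → write X, move ←, go to s1
s1 | X____[Y]X_   read Y → write _, move →, go to s1
s1 | X_____[X]_   read X → write Y, move →, go to s0
s0 | X_____Y[_]
The non-blank tape span at halt is X_____Y.

X_____Y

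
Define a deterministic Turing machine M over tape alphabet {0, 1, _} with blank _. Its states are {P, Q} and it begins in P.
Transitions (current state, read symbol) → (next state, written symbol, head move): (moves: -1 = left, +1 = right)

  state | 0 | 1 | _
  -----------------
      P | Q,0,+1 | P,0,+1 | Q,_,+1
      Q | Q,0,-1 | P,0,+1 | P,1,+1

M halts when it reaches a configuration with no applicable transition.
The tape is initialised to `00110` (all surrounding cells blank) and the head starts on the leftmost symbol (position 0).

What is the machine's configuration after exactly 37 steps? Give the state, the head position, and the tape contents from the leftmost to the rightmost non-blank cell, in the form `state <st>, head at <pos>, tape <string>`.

state Q, head at -3, tape 000000110

P | ____[0]0110   read 0 → write 0, move +1, go to Q
Q | ____0[0]110   read 0 → write 0, move -1, go to Q
Q | ____[0]0110   read 0 → write 0, move -1, go to Q
Q | ___[_]00110   read _ → write 1, move +1, go to P
P | ___1[0]0110   read 0 → write 0, move +1, go to Q
Q | ___10[0]110   read 0 → write 0, move -1, go to Q
Q | ___1[0]0110   read 0 → write 0, move -1, go to Q
Q | ___[1]00110   read 1 → write 0, move +1, go to P
P | ___0[0]0110   read 0 → write 0, move +1, go to Q
Q | ___00[0]110   read 0 → write 0, move -1, go to Q
Q | ___0[0]0110   read 0 → write 0, move -1, go to Q
Q | ___[0]00110   read 0 → write 0, move -1, go to Q
Q | __[_]000110   read _ → write 1, move +1, go to P
P | __1[0]00110   read 0 → write 0, move +1, go to Q
Q | __10[0]0110   read 0 → write 0, move -1, go to Q
Q | __1[0]00110   read 0 → write 0, move -1, go to Q
Q | __[1]000110   read 1 → write 0, move +1, go to P
P | __0[0]00110   read 0 → write 0, move +1, go to Q
Q | __00[0]0110   read 0 → write 0, move -1, go to Q
Q | __0[0]00110   read 0 → write 0, move -1, go to Q
Q | __[0]000110   read 0 → write 0, move -1, go to Q
Q | _[_]0000110   read _ → write 1, move +1, go to P
P | _1[0]000110   read 0 → write 0, move +1, go to Q
Q | _10[0]00110   read 0 → write 0, move -1, go to Q
Q | _1[0]000110   read 0 → write 0, move -1, go to Q
Q | _[1]0000110   read 1 → write 0, move +1, go to P
P | _0[0]000110   read 0 → write 0, move +1, go to Q
Q | _00[0]00110   read 0 → write 0, move -1, go to Q
Q | _0[0]000110   read 0 → write 0, move -1, go to Q
Q | _[0]0000110   read 0 → write 0, move -1, go to Q
Q | [_]00000110   read _ → write 1, move +1, go to P
P | 1[0]0000110   read 0 → write 0, move +1, go to Q
Q | 10[0]000110   read 0 → write 0, move -1, go to Q
Q | 1[0]0000110   read 0 → write 0, move -1, go to Q
Q | [1]00000110   read 1 → write 0, move +1, go to P
P | 0[0]0000110   read 0 → write 0, move +1, go to Q
Q | 00[0]000110   read 0 → write 0, move -1, go to Q
Q | 0[0]0000110
After 37 steps: state Q, head at -3, tape 000000110.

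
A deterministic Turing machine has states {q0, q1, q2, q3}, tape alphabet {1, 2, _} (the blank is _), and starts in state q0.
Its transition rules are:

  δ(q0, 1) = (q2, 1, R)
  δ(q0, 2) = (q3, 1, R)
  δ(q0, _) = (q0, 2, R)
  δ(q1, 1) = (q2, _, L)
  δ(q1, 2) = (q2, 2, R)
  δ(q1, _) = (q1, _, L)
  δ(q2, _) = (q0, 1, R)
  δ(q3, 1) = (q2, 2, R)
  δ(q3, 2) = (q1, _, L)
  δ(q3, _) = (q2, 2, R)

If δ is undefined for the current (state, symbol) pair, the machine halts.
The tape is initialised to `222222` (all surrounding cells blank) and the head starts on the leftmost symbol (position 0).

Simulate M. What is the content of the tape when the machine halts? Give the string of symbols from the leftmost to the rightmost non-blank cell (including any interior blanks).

state=q0 head=0 tape=_[2]22222   (q0,2)→(q3,1,R)
state=q3 head=1 tape=_1[2]2222   (q3,2)→(q1,_,L)
state=q1 head=0 tape=_[1]_2222   (q1,1)→(q2,_,L)
state=q2 head=-1 tape=[_]__2222   (q2,_)→(q0,1,R)
state=q0 head=0 tape=1[_]_2222   (q0,_)→(q0,2,R)
state=q0 head=1 tape=12[_]2222   (q0,_)→(q0,2,R)
state=q0 head=2 tape=122[2]222   (q0,2)→(q3,1,R)
state=q3 head=3 tape=1221[2]22   (q3,2)→(q1,_,L)
state=q1 head=2 tape=122[1]_22   (q1,1)→(q2,_,L)
state=q2 head=1 tape=12[2]__22
The non-blank tape span at halt is 122__22.

122__22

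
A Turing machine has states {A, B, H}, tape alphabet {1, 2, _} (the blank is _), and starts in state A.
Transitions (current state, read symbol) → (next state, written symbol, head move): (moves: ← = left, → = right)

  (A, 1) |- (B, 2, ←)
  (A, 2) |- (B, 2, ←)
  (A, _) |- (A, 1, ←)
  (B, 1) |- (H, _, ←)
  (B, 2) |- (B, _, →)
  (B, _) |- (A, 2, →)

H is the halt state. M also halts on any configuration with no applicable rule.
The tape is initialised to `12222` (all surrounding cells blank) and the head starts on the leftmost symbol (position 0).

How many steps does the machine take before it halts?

A | _[1]2222__   read 1 → write 2, move ←, go to B
B | [_]22222__   read _ → write 2, move →, go to A
A | 2[2]2222__   read 2 → write 2, move ←, go to B
B | [2]22222__   read 2 → write _, move →, go to B
B | _[2]2222__   read 2 → write _, move →, go to B
B | __[2]222__   read 2 → write _, move →, go to B
B | ___[2]22__   read 2 → write _, move →, go to B
B | ____[2]2__   read 2 → write _, move →, go to B
B | _____[2]__   read 2 → write _, move →, go to B
B | ______[_]_   read _ → write 2, move →, go to A
A | ______2[_]   read _ → write 1, move ←, go to A
A | ______[2]1   read 2 → write 2, move ←, go to B
B | _____[_]21   read _ → write 2, move →, go to A
A | _____2[2]1   read 2 → write 2, move ←, go to B
B | _____[2]21   read 2 → write _, move →, go to B
B | ______[2]1   read 2 → write _, move →, go to B
B | _______[1]   read 1 → write _, move ←, go to H
H | ______[_]_
M halts after 17 transitions.

17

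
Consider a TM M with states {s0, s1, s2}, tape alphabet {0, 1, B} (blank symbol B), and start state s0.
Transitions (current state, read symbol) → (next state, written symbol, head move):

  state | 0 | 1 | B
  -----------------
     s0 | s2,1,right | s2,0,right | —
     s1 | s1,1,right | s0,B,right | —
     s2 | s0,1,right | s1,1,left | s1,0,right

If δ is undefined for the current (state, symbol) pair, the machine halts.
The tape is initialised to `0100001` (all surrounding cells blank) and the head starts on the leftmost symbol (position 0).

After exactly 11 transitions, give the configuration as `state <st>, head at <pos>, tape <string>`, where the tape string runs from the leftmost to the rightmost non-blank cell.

s0 | [0]100001B   read 0 → write 1, move right, go to s2
s2 | 1[1]00001B   read 1 → write 1, move left, go to s1
s1 | [1]100001B   read 1 → write B, move right, go to s0
s0 | B[1]00001B   read 1 → write 0, move right, go to s2
s2 | B0[0]0001B   read 0 → write 1, move right, go to s0
s0 | B01[0]001B   read 0 → write 1, move right, go to s2
s2 | B011[0]01B   read 0 → write 1, move right, go to s0
s0 | B0111[0]1B   read 0 → write 1, move right, go to s2
s2 | B01111[1]B   read 1 → write 1, move left, go to s1
s1 | B0111[1]1B   read 1 → write B, move right, go to s0
s0 | B0111B[1]B   read 1 → write 0, move right, go to s2
s2 | B0111B0[B]
After 11 steps: state s2, head at 7, tape 0111B0.

state s2, head at 7, tape 0111B0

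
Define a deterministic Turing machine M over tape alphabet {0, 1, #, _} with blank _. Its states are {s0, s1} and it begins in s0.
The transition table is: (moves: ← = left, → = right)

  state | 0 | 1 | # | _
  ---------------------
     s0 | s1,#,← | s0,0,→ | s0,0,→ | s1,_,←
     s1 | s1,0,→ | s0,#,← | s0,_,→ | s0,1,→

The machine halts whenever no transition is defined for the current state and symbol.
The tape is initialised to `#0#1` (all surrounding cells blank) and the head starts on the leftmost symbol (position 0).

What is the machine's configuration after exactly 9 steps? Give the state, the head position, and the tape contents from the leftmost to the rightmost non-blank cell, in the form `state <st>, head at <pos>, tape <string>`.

state s0, head at 5, tape 0_001

s0 | [#]0#1__   read # → write 0, move →, go to s0
s0 | 0[0]#1__   read 0 → write #, move ←, go to s1
s1 | [0]##1__   read 0 → write 0, move →, go to s1
s1 | 0[#]#1__   read # → write _, move →, go to s0
s0 | 0_[#]1__   read # → write 0, move →, go to s0
s0 | 0_0[1]__   read 1 → write 0, move →, go to s0
s0 | 0_00[_]_   read _ → write _, move ←, go to s1
s1 | 0_0[0]__   read 0 → write 0, move →, go to s1
s1 | 0_00[_]_   read _ → write 1, move →, go to s0
s0 | 0_001[_]
After 9 steps: state s0, head at 5, tape 0_001.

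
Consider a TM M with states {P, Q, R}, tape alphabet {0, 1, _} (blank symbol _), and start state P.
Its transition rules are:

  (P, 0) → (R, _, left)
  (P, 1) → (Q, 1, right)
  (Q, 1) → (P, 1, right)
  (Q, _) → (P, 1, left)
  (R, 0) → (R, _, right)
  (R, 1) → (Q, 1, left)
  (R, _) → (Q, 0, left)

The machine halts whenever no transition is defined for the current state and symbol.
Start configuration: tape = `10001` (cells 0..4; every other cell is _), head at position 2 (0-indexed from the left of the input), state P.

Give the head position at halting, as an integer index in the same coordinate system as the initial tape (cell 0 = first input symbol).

P | 10[0]01__   read 0 → write _, move left, go to R
R | 1[0]_01__   read 0 → write _, move right, go to R
R | 1_[_]01__   read _ → write 0, move left, go to Q
Q | 1[_]001__   read _ → write 1, move left, go to P
P | [1]1001__   read 1 → write 1, move right, go to Q
Q | 1[1]001__   read 1 → write 1, move right, go to P
P | 11[0]01__   read 0 → write _, move left, go to R
R | 1[1]_01__   read 1 → write 1, move left, go to Q
Q | [1]1_01__   read 1 → write 1, move right, go to P
P | 1[1]_01__   read 1 → write 1, move right, go to Q
Q | 11[_]01__   read _ → write 1, move left, go to P
P | 1[1]101__   read 1 → write 1, move right, go to Q
Q | 11[1]01__   read 1 → write 1, move right, go to P
P | 111[0]1__   read 0 → write _, move left, go to R
R | 11[1]_1__   read 1 → write 1, move left, go to Q
Q | 1[1]1_1__   read 1 → write 1, move right, go to P
P | 11[1]_1__   read 1 → write 1, move right, go to Q
Q | 111[_]1__   read _ → write 1, move left, go to P
P | 11[1]11__   read 1 → write 1, move right, go to Q
Q | 111[1]1__   read 1 → write 1, move right, go to P
P | 1111[1]__   read 1 → write 1, move right, go to Q
Q | 11111[_]_   read _ → write 1, move left, go to P
P | 1111[1]1_   read 1 → write 1, move right, go to Q
Q | 11111[1]_   read 1 → write 1, move right, go to P
P | 111111[_]
At halt the head is at cell 6.

6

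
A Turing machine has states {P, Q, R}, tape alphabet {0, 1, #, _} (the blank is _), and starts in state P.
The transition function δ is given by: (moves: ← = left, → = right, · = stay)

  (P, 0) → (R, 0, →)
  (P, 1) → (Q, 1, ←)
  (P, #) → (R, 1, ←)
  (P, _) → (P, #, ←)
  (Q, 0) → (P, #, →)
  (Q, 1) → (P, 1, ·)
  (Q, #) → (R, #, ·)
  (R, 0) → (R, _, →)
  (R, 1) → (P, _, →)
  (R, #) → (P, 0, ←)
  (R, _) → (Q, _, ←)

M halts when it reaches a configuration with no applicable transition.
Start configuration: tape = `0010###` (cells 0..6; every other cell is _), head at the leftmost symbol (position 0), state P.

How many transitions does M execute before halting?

state=P head=0 tape=[0]010###_   (P,0)→(R,0,→)
state=R head=1 tape=0[0]10###_   (R,0)→(R,_,→)
state=R head=2 tape=0_[1]0###_   (R,1)→(P,_,→)
state=P head=3 tape=0__[0]###_   (P,0)→(R,0,→)
state=R head=4 tape=0__0[#]##_   (R,#)→(P,0,←)
state=P head=3 tape=0__[0]0##_   (P,0)→(R,0,→)
state=R head=4 tape=0__0[0]##_   (R,0)→(R,_,→)
state=R head=5 tape=0__0_[#]#_   (R,#)→(P,0,←)
state=P head=4 tape=0__0[_]0#_   (P,_)→(P,#,←)
state=P head=3 tape=0__[0]#0#_   (P,0)→(R,0,→)
state=R head=4 tape=0__0[#]0#_   (R,#)→(P,0,←)
state=P head=3 tape=0__[0]00#_   (P,0)→(R,0,→)
state=R head=4 tape=0__0[0]0#_   (R,0)→(R,_,→)
state=R head=5 tape=0__0_[0]#_   (R,0)→(R,_,→)
state=R head=6 tape=0__0__[#]_   (R,#)→(P,0,←)
state=P head=5 tape=0__0_[_]0_   (P,_)→(P,#,←)
state=P head=4 tape=0__0[_]#0_   (P,_)→(P,#,←)
state=P head=3 tape=0__[0]##0_   (P,0)→(R,0,→)
state=R head=4 tape=0__0[#]#0_   (R,#)→(P,0,←)
state=P head=3 tape=0__[0]0#0_   (P,0)→(R,0,→)
state=R head=4 tape=0__0[0]#0_   (R,0)→(R,_,→)
state=R head=5 tape=0__0_[#]0_   (R,#)→(P,0,←)
state=P head=4 tape=0__0[_]00_   (P,_)→(P,#,←)
state=P head=3 tape=0__[0]#00_   (P,0)→(R,0,→)
state=R head=4 tape=0__0[#]00_   (R,#)→(P,0,←)
state=P head=3 tape=0__[0]000_   (P,0)→(R,0,→)
state=R head=4 tape=0__0[0]00_   (R,0)→(R,_,→)
state=R head=5 tape=0__0_[0]0_   (R,0)→(R,_,→)
state=R head=6 tape=0__0__[0]_   (R,0)→(R,_,→)
state=R head=7 tape=0__0___[_]   (R,_)→(Q,_,←)
state=Q head=6 tape=0__0__[_]_
M halts after 30 transitions.

30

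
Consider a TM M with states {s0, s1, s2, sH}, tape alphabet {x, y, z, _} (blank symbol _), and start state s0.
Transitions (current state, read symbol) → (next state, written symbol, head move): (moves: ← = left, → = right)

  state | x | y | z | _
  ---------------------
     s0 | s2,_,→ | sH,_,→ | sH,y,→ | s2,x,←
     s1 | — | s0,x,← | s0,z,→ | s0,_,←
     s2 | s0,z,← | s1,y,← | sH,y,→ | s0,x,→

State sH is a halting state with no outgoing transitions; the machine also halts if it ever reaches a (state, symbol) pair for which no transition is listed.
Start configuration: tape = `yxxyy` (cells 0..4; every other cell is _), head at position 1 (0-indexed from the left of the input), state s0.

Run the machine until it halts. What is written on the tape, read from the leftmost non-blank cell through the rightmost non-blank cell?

x_x_xzyy

state=s0 head=1 tape=___y[x]xyy   (s0,x)→(s2,_,→)
state=s2 head=2 tape=___y_[x]yy   (s2,x)→(s0,z,←)
state=s0 head=1 tape=___y[_]zyy   (s0,_)→(s2,x,←)
state=s2 head=0 tape=___[y]xzyy   (s2,y)→(s1,y,←)
state=s1 head=-1 tape=__[_]yxzyy   (s1,_)→(s0,_,←)
state=s0 head=-2 tape=_[_]_yxzyy   (s0,_)→(s2,x,←)
state=s2 head=-3 tape=[_]x_yxzyy   (s2,_)→(s0,x,→)
state=s0 head=-2 tape=x[x]_yxzyy   (s0,x)→(s2,_,→)
state=s2 head=-1 tape=x_[_]yxzyy   (s2,_)→(s0,x,→)
state=s0 head=0 tape=x_x[y]xzyy   (s0,y)→(sH,_,→)
state=sH head=1 tape=x_x_[x]zyy
The non-blank tape span at halt is x_x_xzyy.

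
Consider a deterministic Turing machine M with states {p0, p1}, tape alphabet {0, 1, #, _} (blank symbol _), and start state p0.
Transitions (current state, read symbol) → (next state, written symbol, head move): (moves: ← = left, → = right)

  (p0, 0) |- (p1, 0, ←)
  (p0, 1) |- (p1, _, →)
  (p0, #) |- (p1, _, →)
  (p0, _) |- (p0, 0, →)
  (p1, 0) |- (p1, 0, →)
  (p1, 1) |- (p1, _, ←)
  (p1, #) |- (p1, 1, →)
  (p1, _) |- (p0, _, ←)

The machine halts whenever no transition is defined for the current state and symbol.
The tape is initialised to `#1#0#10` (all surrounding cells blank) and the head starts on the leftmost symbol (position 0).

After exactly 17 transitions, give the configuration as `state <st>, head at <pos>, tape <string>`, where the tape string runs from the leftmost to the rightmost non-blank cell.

state p1, head at 1, tape 000_0__0

state=p0 head=0 tape=_[#]1#0#10   (p0,#)→(p1,_,→)
state=p1 head=1 tape=__[1]#0#10   (p1,1)→(p1,_,←)
state=p1 head=0 tape=_[_]_#0#10   (p1,_)→(p0,_,←)
state=p0 head=-1 tape=[_]__#0#10   (p0,_)→(p0,0,→)
state=p0 head=0 tape=0[_]_#0#10   (p0,_)→(p0,0,→)
state=p0 head=1 tape=00[_]#0#10   (p0,_)→(p0,0,→)
state=p0 head=2 tape=000[#]0#10   (p0,#)→(p1,_,→)
state=p1 head=3 tape=000_[0]#10   (p1,0)→(p1,0,→)
state=p1 head=4 tape=000_0[#]10   (p1,#)→(p1,1,→)
state=p1 head=5 tape=000_01[1]0   (p1,1)→(p1,_,←)
state=p1 head=4 tape=000_0[1]_0   (p1,1)→(p1,_,←)
state=p1 head=3 tape=000_[0]__0   (p1,0)→(p1,0,→)
state=p1 head=4 tape=000_0[_]_0   (p1,_)→(p0,_,←)
state=p0 head=3 tape=000_[0]__0   (p0,0)→(p1,0,←)
state=p1 head=2 tape=000[_]0__0   (p1,_)→(p0,_,←)
state=p0 head=1 tape=00[0]_0__0   (p0,0)→(p1,0,←)
state=p1 head=0 tape=0[0]0_0__0   (p1,0)→(p1,0,→)
state=p1 head=1 tape=00[0]_0__0
After 17 steps: state p1, head at 1, tape 000_0__0.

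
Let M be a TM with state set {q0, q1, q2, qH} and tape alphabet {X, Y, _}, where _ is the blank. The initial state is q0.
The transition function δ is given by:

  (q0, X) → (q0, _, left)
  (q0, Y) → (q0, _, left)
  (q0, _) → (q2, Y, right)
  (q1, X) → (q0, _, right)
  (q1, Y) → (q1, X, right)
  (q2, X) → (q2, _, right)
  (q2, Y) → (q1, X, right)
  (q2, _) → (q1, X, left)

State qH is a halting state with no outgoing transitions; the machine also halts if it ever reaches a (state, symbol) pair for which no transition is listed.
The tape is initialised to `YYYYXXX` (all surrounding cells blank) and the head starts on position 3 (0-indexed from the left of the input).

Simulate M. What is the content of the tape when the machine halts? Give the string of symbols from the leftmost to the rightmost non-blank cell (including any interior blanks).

X_X_Y___X

state=q0 head=3 tape=_YYY[Y]XXX_   (q0,Y)→(q0,_,left)
state=q0 head=2 tape=_YY[Y]_XXX_   (q0,Y)→(q0,_,left)
state=q0 head=1 tape=_Y[Y]__XXX_   (q0,Y)→(q0,_,left)
state=q0 head=0 tape=_[Y]___XXX_   (q0,Y)→(q0,_,left)
state=q0 head=-1 tape=[_]____XXX_   (q0,_)→(q2,Y,right)
state=q2 head=0 tape=Y[_]___XXX_   (q2,_)→(q1,X,left)
state=q1 head=-1 tape=[Y]X___XXX_   (q1,Y)→(q1,X,right)
state=q1 head=0 tape=X[X]___XXX_   (q1,X)→(q0,_,right)
state=q0 head=1 tape=X_[_]__XXX_   (q0,_)→(q2,Y,right)
state=q2 head=2 tape=X_Y[_]_XXX_   (q2,_)→(q1,X,left)
state=q1 head=1 tape=X_[Y]X_XXX_   (q1,Y)→(q1,X,right)
state=q1 head=2 tape=X_X[X]_XXX_   (q1,X)→(q0,_,right)
state=q0 head=3 tape=X_X_[_]XXX_   (q0,_)→(q2,Y,right)
state=q2 head=4 tape=X_X_Y[X]XX_   (q2,X)→(q2,_,right)
state=q2 head=5 tape=X_X_Y_[X]X_   (q2,X)→(q2,_,right)
state=q2 head=6 tape=X_X_Y__[X]_   (q2,X)→(q2,_,right)
state=q2 head=7 tape=X_X_Y___[_]   (q2,_)→(q1,X,left)
state=q1 head=6 tape=X_X_Y__[_]X
The non-blank tape span at halt is X_X_Y___X.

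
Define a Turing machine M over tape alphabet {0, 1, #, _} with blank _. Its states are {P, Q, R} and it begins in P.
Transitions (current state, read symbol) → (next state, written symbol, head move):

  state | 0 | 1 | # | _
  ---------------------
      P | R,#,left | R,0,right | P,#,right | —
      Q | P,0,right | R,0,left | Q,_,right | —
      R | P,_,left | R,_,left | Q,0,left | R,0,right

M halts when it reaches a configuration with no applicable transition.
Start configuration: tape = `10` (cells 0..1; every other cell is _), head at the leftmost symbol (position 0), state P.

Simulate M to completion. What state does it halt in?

state=P head=0 tape=__[1]0   (P,1)→(R,0,right)
state=R head=1 tape=__0[0]   (R,0)→(P,_,left)
state=P head=0 tape=__[0]_   (P,0)→(R,#,left)
state=R head=-1 tape=_[_]#_   (R,_)→(R,0,right)
state=R head=0 tape=_0[#]_   (R,#)→(Q,0,left)
state=Q head=-1 tape=_[0]0_   (Q,0)→(P,0,right)
state=P head=0 tape=_0[0]_   (P,0)→(R,#,left)
state=R head=-1 tape=_[0]#_   (R,0)→(P,_,left)
state=P head=-2 tape=[_]_#_
No transition is defined for (P, _); M halts in state P.

P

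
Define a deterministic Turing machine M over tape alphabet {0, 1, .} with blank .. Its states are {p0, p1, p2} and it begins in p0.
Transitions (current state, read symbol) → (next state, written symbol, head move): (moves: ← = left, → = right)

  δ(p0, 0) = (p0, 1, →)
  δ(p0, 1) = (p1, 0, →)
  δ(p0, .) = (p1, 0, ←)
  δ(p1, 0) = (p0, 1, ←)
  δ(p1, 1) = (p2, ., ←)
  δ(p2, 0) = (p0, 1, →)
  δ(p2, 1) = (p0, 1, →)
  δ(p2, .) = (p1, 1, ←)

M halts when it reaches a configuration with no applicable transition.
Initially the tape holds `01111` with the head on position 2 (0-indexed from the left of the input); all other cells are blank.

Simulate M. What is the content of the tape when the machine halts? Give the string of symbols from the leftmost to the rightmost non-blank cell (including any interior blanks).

p0 | ..01[1]11   read 1 → write 0, move →, go to p1
p1 | ..010[1]1   read 1 → write ., move ←, go to p2
p2 | ..01[0].1   read 0 → write 1, move →, go to p0
p0 | ..011[.]1   read . → write 0, move ←, go to p1
p1 | ..01[1]01   read 1 → write ., move ←, go to p2
p2 | ..0[1].01   read 1 → write 1, move →, go to p0
p0 | ..01[.]01   read . → write 0, move ←, go to p1
p1 | ..0[1]001   read 1 → write ., move ←, go to p2
p2 | ..[0].001   read 0 → write 1, move →, go to p0
p0 | ..1[.]001   read . → write 0, move ←, go to p1
p1 | ..[1]0001   read 1 → write ., move ←, go to p2
p2 | .[.].0001   read . → write 1, move ←, go to p1
p1 | [.]1.0001
The non-blank tape span at halt is 1.0001.

1.0001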